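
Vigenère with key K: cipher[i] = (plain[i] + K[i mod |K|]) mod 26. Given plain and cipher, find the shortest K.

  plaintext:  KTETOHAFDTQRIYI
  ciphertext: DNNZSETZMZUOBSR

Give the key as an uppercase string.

TUJGEX

  i= 0: D-K = 19 → T
  i= 1: N-T = 20 → U
  i= 2: N-E =  9 → J
  i= 3: Z-T =  6 → G
  i= 4: S-O =  4 → E
  i= 5: E-H = 23 → X
  i= 6: T-A = 19 → T
  i= 7: Z-F = 20 → U
  i= 8: M-D =  9 → J
  i= 9: Z-T =  6 → G
  i=10: U-Q =  4 → E
  i=11: O-R = 23 → X
  i=12: B-I = 19 → T
  i=13: S-Y = 20 → U
  i=14: R-I =  9 → J
  shifts repeat with period 6: TUJGEX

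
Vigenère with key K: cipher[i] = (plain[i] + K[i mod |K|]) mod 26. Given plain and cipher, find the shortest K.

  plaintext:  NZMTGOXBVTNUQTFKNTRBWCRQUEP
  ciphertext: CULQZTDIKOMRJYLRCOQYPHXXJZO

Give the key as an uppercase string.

  i= 0: C-N = 15 → P
  i= 1: U-Z = 21 → V
  i= 2: L-M = 25 → Z
  i= 3: Q-T = 23 → X
  i= 4: Z-G = 19 → T
  i= 5: T-O =  5 → F
  i= 6: D-X =  6 → G
  i= 7: I-B =  7 → H
  i= 8: K-V = 15 → P
  i= 9: O-T = 21 → V
  i=10: M-N = 25 → Z
  i=11: R-U = 23 → X
  i=12: J-Q = 19 → T
  i=13: Y-T =  5 → F
  i=14: L-F =  6 → G
  i=15: R-K =  7 → H
  i=16: C-N = 15 → P
  i=17: O-T = 21 → V
  i=18: Q-R = 25 → Z
  i=19: Y-B = 23 → X
  i=20: P-W = 19 → T
  i=21: H-C =  5 → F
  i=22: X-R =  6 → G
  i=23: X-Q =  7 → H
  i=24: J-U = 15 → P
  i=25: Z-E = 21 → V
  i=26: O-P = 25 → Z
  shifts repeat with period 8: PVZXTFGH

PVZXTFGH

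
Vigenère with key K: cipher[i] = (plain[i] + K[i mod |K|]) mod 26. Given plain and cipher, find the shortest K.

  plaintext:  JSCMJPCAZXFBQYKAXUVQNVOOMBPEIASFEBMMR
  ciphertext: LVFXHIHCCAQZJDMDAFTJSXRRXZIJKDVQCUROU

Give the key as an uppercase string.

  i= 0: L-J =  2 → C
  i= 1: V-S =  3 → D
  i= 2: F-C =  3 → D
  i= 3: X-M = 11 → L
  i= 4: H-J = 24 → Y
  i= 5: I-P = 19 → T
  i= 6: H-C =  5 → F
  i= 7: C-A =  2 → C
  i= 8: C-Z =  3 → D
  i= 9: A-X =  3 → D
  i=10: Q-F = 11 → L
  i=11: Z-B = 24 → Y
  i=12: J-Q = 19 → T
  i=13: D-Y =  5 → F
  i=14: M-K =  2 → C
  i=15: D-A =  3 → D
  i=16: A-X =  3 → D
  i=17: F-U = 11 → L
  i=18: T-V = 24 → Y
  i=19: J-Q = 19 → T
  i=20: S-N =  5 → F
  i=21: X-V =  2 → C
  i=22: R-O =  3 → D
  i=23: R-O =  3 → D
  i=24: X-M = 11 → L
  i=25: Z-B = 24 → Y
  i=26: I-P = 19 → T
  i=27: J-E =  5 → F
  i=28: K-I =  2 → C
  i=29: D-A =  3 → D
  i=30: V-S =  3 → D
  i=31: Q-F = 11 → L
  i=32: C-E = 24 → Y
  i=33: U-B = 19 → T
  i=34: R-M =  5 → F
  i=35: O-M =  2 → C
  i=36: U-R =  3 → D
  shifts repeat with period 7: CDDLYTF

CDDLYTF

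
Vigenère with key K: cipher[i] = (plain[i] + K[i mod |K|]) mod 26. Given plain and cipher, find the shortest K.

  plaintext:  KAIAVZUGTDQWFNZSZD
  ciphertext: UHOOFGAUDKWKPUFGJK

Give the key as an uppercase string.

KHGO

  i= 0: U-K = 10 → K
  i= 1: H-A =  7 → H
  i= 2: O-I =  6 → G
  i= 3: O-A = 14 → O
  i= 4: F-V = 10 → K
  i= 5: G-Z =  7 → H
  i= 6: A-U =  6 → G
  i= 7: U-G = 14 → O
  i= 8: D-T = 10 → K
  i= 9: K-D =  7 → H
  i=10: W-Q =  6 → G
  i=11: K-W = 14 → O
  i=12: P-F = 10 → K
  i=13: U-N =  7 → H
  i=14: F-Z =  6 → G
  i=15: G-S = 14 → O
  i=16: J-Z = 10 → K
  i=17: K-D =  7 → H
  shifts repeat with period 4: KHGO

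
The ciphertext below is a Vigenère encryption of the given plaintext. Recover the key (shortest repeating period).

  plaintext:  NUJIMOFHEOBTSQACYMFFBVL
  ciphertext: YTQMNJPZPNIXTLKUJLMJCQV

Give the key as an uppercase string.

LZHEBVKS

  i= 0: Y-N = 11 → L
  i= 1: T-U = 25 → Z
  i= 2: Q-J =  7 → H
  i= 3: M-I =  4 → E
  i= 4: N-M =  1 → B
  i= 5: J-O = 21 → V
  i= 6: P-F = 10 → K
  i= 7: Z-H = 18 → S
  i= 8: P-E = 11 → L
  i= 9: N-O = 25 → Z
  i=10: I-B =  7 → H
  i=11: X-T =  4 → E
  i=12: T-S =  1 → B
  i=13: L-Q = 21 → V
  i=14: K-A = 10 → K
  i=15: U-C = 18 → S
  i=16: J-Y = 11 → L
  i=17: L-M = 25 → Z
  i=18: M-F =  7 → H
  i=19: J-F =  4 → E
  i=20: C-B =  1 → B
  i=21: Q-V = 21 → V
  i=22: V-L = 10 → K
  shifts repeat with period 8: LZHEBVKS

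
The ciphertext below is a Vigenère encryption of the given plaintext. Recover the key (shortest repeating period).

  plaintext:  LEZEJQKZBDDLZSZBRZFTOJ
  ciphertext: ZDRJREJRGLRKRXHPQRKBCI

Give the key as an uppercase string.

  i= 0: Z-L = 14 → O
  i= 1: D-E = 25 → Z
  i= 2: R-Z = 18 → S
  i= 3: J-E =  5 → F
  i= 4: R-J =  8 → I
  i= 5: E-Q = 14 → O
  i= 6: J-K = 25 → Z
  i= 7: R-Z = 18 → S
  i= 8: G-B =  5 → F
  i= 9: L-D =  8 → I
  i=10: R-D = 14 → O
  i=11: K-L = 25 → Z
  i=12: R-Z = 18 → S
  i=13: X-S =  5 → F
  i=14: H-Z =  8 → I
  i=15: P-B = 14 → O
  i=16: Q-R = 25 → Z
  i=17: R-Z = 18 → S
  i=18: K-F =  5 → F
  i=19: B-T =  8 → I
  i=20: C-O = 14 → O
  i=21: I-J = 25 → Z
  shifts repeat with period 5: OZSFI

OZSFI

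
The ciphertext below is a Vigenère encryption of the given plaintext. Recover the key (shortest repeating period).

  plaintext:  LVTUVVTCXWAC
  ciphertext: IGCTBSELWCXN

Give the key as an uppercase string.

XLJZG

  i= 0: I-L = 23 → X
  i= 1: G-V = 11 → L
  i= 2: C-T =  9 → J
  i= 3: T-U = 25 → Z
  i= 4: B-V =  6 → G
  i= 5: S-V = 23 → X
  i= 6: E-T = 11 → L
  i= 7: L-C =  9 → J
  i= 8: W-X = 25 → Z
  i= 9: C-W =  6 → G
  i=10: X-A = 23 → X
  i=11: N-C = 11 → L
  shifts repeat with period 5: XLJZG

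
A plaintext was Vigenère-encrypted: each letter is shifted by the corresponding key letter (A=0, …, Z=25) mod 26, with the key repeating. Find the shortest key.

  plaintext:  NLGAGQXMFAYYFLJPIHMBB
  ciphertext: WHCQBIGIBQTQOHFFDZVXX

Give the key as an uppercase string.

  i= 0: W-N =  9 → J
  i= 1: H-L = 22 → W
  i= 2: C-G = 22 → W
  i= 3: Q-A = 16 → Q
  i= 4: B-G = 21 → V
  i= 5: I-Q = 18 → S
  i= 6: G-X =  9 → J
  i= 7: I-M = 22 → W
  i= 8: B-F = 22 → W
  i= 9: Q-A = 16 → Q
  i=10: T-Y = 21 → V
  i=11: Q-Y = 18 → S
  i=12: O-F =  9 → J
  i=13: H-L = 22 → W
  i=14: F-J = 22 → W
  i=15: F-P = 16 → Q
  i=16: D-I = 21 → V
  i=17: Z-H = 18 → S
  i=18: V-M =  9 → J
  i=19: X-B = 22 → W
  i=20: X-B = 22 → W
  shifts repeat with period 6: JWWQVS

JWWQVS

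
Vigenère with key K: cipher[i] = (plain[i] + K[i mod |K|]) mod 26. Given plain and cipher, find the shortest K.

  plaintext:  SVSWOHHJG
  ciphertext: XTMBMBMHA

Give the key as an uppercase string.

FYU

  i= 0: X-S =  5 → F
  i= 1: T-V = 24 → Y
  i= 2: M-S = 20 → U
  i= 3: B-W =  5 → F
  i= 4: M-O = 24 → Y
  i= 5: B-H = 20 → U
  i= 6: M-H =  5 → F
  i= 7: H-J = 24 → Y
  i= 8: A-G = 20 → U
  shifts repeat with period 3: FYU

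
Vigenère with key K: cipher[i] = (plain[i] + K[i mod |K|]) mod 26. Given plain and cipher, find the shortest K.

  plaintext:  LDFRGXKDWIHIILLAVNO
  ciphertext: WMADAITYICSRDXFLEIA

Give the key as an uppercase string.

LJVMU

  i= 0: W-L = 11 → L
  i= 1: M-D =  9 → J
  i= 2: A-F = 21 → V
  i= 3: D-R = 12 → M
  i= 4: A-G = 20 → U
  i= 5: I-X = 11 → L
  i= 6: T-K =  9 → J
  i= 7: Y-D = 21 → V
  i= 8: I-W = 12 → M
  i= 9: C-I = 20 → U
  i=10: S-H = 11 → L
  i=11: R-I =  9 → J
  i=12: D-I = 21 → V
  i=13: X-L = 12 → M
  i=14: F-L = 20 → U
  i=15: L-A = 11 → L
  i=16: E-V =  9 → J
  i=17: I-N = 21 → V
  i=18: A-O = 12 → M
  shifts repeat with period 5: LJVMU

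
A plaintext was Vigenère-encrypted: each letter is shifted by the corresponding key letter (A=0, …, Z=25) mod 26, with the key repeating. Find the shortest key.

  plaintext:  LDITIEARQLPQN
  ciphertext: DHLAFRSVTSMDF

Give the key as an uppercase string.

SEDHXN

  i= 0: D-L = 18 → S
  i= 1: H-D =  4 → E
  i= 2: L-I =  3 → D
  i= 3: A-T =  7 → H
  i= 4: F-I = 23 → X
  i= 5: R-E = 13 → N
  i= 6: S-A = 18 → S
  i= 7: V-R =  4 → E
  i= 8: T-Q =  3 → D
  i= 9: S-L =  7 → H
  i=10: M-P = 23 → X
  i=11: D-Q = 13 → N
  i=12: F-N = 18 → S
  shifts repeat with period 6: SEDHXN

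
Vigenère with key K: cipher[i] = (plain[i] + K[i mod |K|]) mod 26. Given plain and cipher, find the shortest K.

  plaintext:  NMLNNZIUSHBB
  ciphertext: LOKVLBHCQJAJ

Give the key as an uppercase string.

  i= 0: L-N = 24 → Y
  i= 1: O-M =  2 → C
  i= 2: K-L = 25 → Z
  i= 3: V-N =  8 → I
  i= 4: L-N = 24 → Y
  i= 5: B-Z =  2 → C
  i= 6: H-I = 25 → Z
  i= 7: C-U =  8 → I
  i= 8: Q-S = 24 → Y
  i= 9: J-H =  2 → C
  i=10: A-B = 25 → Z
  i=11: J-B =  8 → I
  shifts repeat with period 4: YCZI

YCZI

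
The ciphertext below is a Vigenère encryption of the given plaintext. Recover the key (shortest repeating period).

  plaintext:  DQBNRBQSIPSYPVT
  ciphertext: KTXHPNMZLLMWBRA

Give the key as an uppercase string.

HDWUYMW

  i= 0: K-D =  7 → H
  i= 1: T-Q =  3 → D
  i= 2: X-B = 22 → W
  i= 3: H-N = 20 → U
  i= 4: P-R = 24 → Y
  i= 5: N-B = 12 → M
  i= 6: M-Q = 22 → W
  i= 7: Z-S =  7 → H
  i= 8: L-I =  3 → D
  i= 9: L-P = 22 → W
  i=10: M-S = 20 → U
  i=11: W-Y = 24 → Y
  i=12: B-P = 12 → M
  i=13: R-V = 22 → W
  i=14: A-T =  7 → H
  shifts repeat with period 7: HDWUYMW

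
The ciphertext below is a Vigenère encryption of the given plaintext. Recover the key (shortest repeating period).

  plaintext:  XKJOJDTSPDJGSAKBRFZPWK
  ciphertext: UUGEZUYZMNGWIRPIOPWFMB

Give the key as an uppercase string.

  i= 0: U-X = 23 → X
  i= 1: U-K = 10 → K
  i= 2: G-J = 23 → X
  i= 3: E-O = 16 → Q
  i= 4: Z-J = 16 → Q
  i= 5: U-D = 17 → R
  i= 6: Y-T =  5 → F
  i= 7: Z-S =  7 → H
  i= 8: M-P = 23 → X
  i= 9: N-D = 10 → K
  i=10: G-J = 23 → X
  i=11: W-G = 16 → Q
  i=12: I-S = 16 → Q
  i=13: R-A = 17 → R
  i=14: P-K =  5 → F
  i=15: I-B =  7 → H
  i=16: O-R = 23 → X
  i=17: P-F = 10 → K
  i=18: W-Z = 23 → X
  i=19: F-P = 16 → Q
  i=20: M-W = 16 → Q
  i=21: B-K = 17 → R
  shifts repeat with period 8: XKXQQRFH

XKXQQRFH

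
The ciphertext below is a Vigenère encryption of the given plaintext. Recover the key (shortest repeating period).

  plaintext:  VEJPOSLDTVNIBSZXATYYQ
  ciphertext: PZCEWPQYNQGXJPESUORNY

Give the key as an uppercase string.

  i= 0: P-V = 20 → U
  i= 1: Z-E = 21 → V
  i= 2: C-J = 19 → T
  i= 3: E-P = 15 → P
  i= 4: W-O =  8 → I
  i= 5: P-S = 23 → X
  i= 6: Q-L =  5 → F
  i= 7: Y-D = 21 → V
  i= 8: N-T = 20 → U
  i= 9: Q-V = 21 → V
  i=10: G-N = 19 → T
  i=11: X-I = 15 → P
  i=12: J-B =  8 → I
  i=13: P-S = 23 → X
  i=14: E-Z =  5 → F
  i=15: S-X = 21 → V
  i=16: U-A = 20 → U
  i=17: O-T = 21 → V
  i=18: R-Y = 19 → T
  i=19: N-Y = 15 → P
  i=20: Y-Q =  8 → I
  shifts repeat with period 8: UVTPIXFV

UVTPIXFV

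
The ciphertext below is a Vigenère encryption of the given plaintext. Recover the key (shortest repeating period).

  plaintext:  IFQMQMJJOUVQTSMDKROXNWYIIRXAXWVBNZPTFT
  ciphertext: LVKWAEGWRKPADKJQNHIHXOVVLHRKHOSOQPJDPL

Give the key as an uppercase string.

DQUKKSXN

  i= 0: L-I =  3 → D
  i= 1: V-F = 16 → Q
  i= 2: K-Q = 20 → U
  i= 3: W-M = 10 → K
  i= 4: A-Q = 10 → K
  i= 5: E-M = 18 → S
  i= 6: G-J = 23 → X
  i= 7: W-J = 13 → N
  i= 8: R-O =  3 → D
  i= 9: K-U = 16 → Q
  i=10: P-V = 20 → U
  i=11: A-Q = 10 → K
  i=12: D-T = 10 → K
  i=13: K-S = 18 → S
  i=14: J-M = 23 → X
  i=15: Q-D = 13 → N
  i=16: N-K =  3 → D
  i=17: H-R = 16 → Q
  i=18: I-O = 20 → U
  i=19: H-X = 10 → K
  i=20: X-N = 10 → K
  i=21: O-W = 18 → S
  i=22: V-Y = 23 → X
  i=23: V-I = 13 → N
  i=24: L-I =  3 → D
  i=25: H-R = 16 → Q
  i=26: R-X = 20 → U
  i=27: K-A = 10 → K
  i=28: H-X = 10 → K
  i=29: O-W = 18 → S
  i=30: S-V = 23 → X
  i=31: O-B = 13 → N
  i=32: Q-N =  3 → D
  i=33: P-Z = 16 → Q
  i=34: J-P = 20 → U
  i=35: D-T = 10 → K
  i=36: P-F = 10 → K
  i=37: L-T = 18 → S
  shifts repeat with period 8: DQUKKSXN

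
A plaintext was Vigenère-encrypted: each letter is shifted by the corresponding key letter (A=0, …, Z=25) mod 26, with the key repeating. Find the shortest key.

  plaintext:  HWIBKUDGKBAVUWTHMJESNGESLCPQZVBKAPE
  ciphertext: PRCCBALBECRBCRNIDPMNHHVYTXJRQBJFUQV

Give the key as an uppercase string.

IVUBRG

  i= 0: P-H =  8 → I
  i= 1: R-W = 21 → V
  i= 2: C-I = 20 → U
  i= 3: C-B =  1 → B
  i= 4: B-K = 17 → R
  i= 5: A-U =  6 → G
  i= 6: L-D =  8 → I
  i= 7: B-G = 21 → V
  i= 8: E-K = 20 → U
  i= 9: C-B =  1 → B
  i=10: R-A = 17 → R
  i=11: B-V =  6 → G
  i=12: C-U =  8 → I
  i=13: R-W = 21 → V
  i=14: N-T = 20 → U
  i=15: I-H =  1 → B
  i=16: D-M = 17 → R
  i=17: P-J =  6 → G
  i=18: M-E =  8 → I
  i=19: N-S = 21 → V
  i=20: H-N = 20 → U
  i=21: H-G =  1 → B
  i=22: V-E = 17 → R
  i=23: Y-S =  6 → G
  i=24: T-L =  8 → I
  i=25: X-C = 21 → V
  i=26: J-P = 20 → U
  i=27: R-Q =  1 → B
  i=28: Q-Z = 17 → R
  i=29: B-V =  6 → G
  i=30: J-B =  8 → I
  i=31: F-K = 21 → V
  i=32: U-A = 20 → U
  i=33: Q-P =  1 → B
  i=34: V-E = 17 → R
  shifts repeat with period 6: IVUBRG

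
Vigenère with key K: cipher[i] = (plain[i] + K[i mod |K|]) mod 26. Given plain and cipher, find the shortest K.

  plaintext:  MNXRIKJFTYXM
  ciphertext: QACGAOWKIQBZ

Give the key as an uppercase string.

ENFPS

  i= 0: Q-M =  4 → E
  i= 1: A-N = 13 → N
  i= 2: C-X =  5 → F
  i= 3: G-R = 15 → P
  i= 4: A-I = 18 → S
  i= 5: O-K =  4 → E
  i= 6: W-J = 13 → N
  i= 7: K-F =  5 → F
  i= 8: I-T = 15 → P
  i= 9: Q-Y = 18 → S
  i=10: B-X =  4 → E
  i=11: Z-M = 13 → N
  shifts repeat with period 5: ENFPS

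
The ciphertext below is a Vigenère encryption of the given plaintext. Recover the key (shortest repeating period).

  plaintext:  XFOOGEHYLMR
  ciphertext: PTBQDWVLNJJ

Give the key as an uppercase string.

  i= 0: P-X = 18 → S
  i= 1: T-F = 14 → O
  i= 2: B-O = 13 → N
  i= 3: Q-O =  2 → C
  i= 4: D-G = 23 → X
  i= 5: W-E = 18 → S
  i= 6: V-H = 14 → O
  i= 7: L-Y = 13 → N
  i= 8: N-L =  2 → C
  i= 9: J-M = 23 → X
  i=10: J-R = 18 → S
  shifts repeat with period 5: SONCX

SONCX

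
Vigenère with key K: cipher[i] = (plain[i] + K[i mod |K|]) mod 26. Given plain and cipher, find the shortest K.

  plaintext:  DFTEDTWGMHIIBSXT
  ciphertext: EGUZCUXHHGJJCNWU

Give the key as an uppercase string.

BBBVZ

  i= 0: E-D =  1 → B
  i= 1: G-F =  1 → B
  i= 2: U-T =  1 → B
  i= 3: Z-E = 21 → V
  i= 4: C-D = 25 → Z
  i= 5: U-T =  1 → B
  i= 6: X-W =  1 → B
  i= 7: H-G =  1 → B
  i= 8: H-M = 21 → V
  i= 9: G-H = 25 → Z
  i=10: J-I =  1 → B
  i=11: J-I =  1 → B
  i=12: C-B =  1 → B
  i=13: N-S = 21 → V
  i=14: W-X = 25 → Z
  i=15: U-T =  1 → B
  shifts repeat with period 5: BBBVZ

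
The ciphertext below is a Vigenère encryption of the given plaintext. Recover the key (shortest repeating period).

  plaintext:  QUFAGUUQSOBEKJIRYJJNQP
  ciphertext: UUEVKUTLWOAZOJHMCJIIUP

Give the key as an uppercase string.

  i= 0: U-Q =  4 → E
  i= 1: U-U =  0 → A
  i= 2: E-F = 25 → Z
  i= 3: V-A = 21 → V
  i= 4: K-G =  4 → E
  i= 5: U-U =  0 → A
  i= 6: T-U = 25 → Z
  i= 7: L-Q = 21 → V
  i= 8: W-S =  4 → E
  i= 9: O-O =  0 → A
  i=10: A-B = 25 → Z
  i=11: Z-E = 21 → V
  i=12: O-K =  4 → E
  i=13: J-J =  0 → A
  i=14: H-I = 25 → Z
  i=15: M-R = 21 → V
  i=16: C-Y =  4 → E
  i=17: J-J =  0 → A
  i=18: I-J = 25 → Z
  i=19: I-N = 21 → V
  i=20: U-Q =  4 → E
  i=21: P-P =  0 → A
  shifts repeat with period 4: EAZV

EAZV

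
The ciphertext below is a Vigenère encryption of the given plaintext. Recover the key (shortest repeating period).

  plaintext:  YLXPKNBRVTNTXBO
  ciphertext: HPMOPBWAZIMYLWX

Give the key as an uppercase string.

JEPZFOV

  i= 0: H-Y =  9 → J
  i= 1: P-L =  4 → E
  i= 2: M-X = 15 → P
  i= 3: O-P = 25 → Z
  i= 4: P-K =  5 → F
  i= 5: B-N = 14 → O
  i= 6: W-B = 21 → V
  i= 7: A-R =  9 → J
  i= 8: Z-V =  4 → E
  i= 9: I-T = 15 → P
  i=10: M-N = 25 → Z
  i=11: Y-T =  5 → F
  i=12: L-X = 14 → O
  i=13: W-B = 21 → V
  i=14: X-O =  9 → J
  shifts repeat with period 7: JEPZFOV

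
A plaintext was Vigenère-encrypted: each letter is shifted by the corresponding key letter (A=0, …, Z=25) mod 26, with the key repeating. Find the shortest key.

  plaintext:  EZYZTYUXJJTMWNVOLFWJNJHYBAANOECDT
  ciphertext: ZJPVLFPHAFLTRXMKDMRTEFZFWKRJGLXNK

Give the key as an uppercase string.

VKRWSH

  i= 0: Z-E = 21 → V
  i= 1: J-Z = 10 → K
  i= 2: P-Y = 17 → R
  i= 3: V-Z = 22 → W
  i= 4: L-T = 18 → S
  i= 5: F-Y =  7 → H
  i= 6: P-U = 21 → V
  i= 7: H-X = 10 → K
  i= 8: A-J = 17 → R
  i= 9: F-J = 22 → W
  i=10: L-T = 18 → S
  i=11: T-M =  7 → H
  i=12: R-W = 21 → V
  i=13: X-N = 10 → K
  i=14: M-V = 17 → R
  i=15: K-O = 22 → W
  i=16: D-L = 18 → S
  i=17: M-F =  7 → H
  i=18: R-W = 21 → V
  i=19: T-J = 10 → K
  i=20: E-N = 17 → R
  i=21: F-J = 22 → W
  i=22: Z-H = 18 → S
  i=23: F-Y =  7 → H
  i=24: W-B = 21 → V
  i=25: K-A = 10 → K
  i=26: R-A = 17 → R
  i=27: J-N = 22 → W
  i=28: G-O = 18 → S
  i=29: L-E =  7 → H
  i=30: X-C = 21 → V
  i=31: N-D = 10 → K
  i=32: K-T = 17 → R
  shifts repeat with period 6: VKRWSH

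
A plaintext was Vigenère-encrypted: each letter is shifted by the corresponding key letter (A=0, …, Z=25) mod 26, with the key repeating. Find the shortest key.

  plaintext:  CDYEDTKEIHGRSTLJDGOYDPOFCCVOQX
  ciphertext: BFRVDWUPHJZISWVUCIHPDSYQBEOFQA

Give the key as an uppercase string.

ZCTRADKL

  i= 0: B-C = 25 → Z
  i= 1: F-D =  2 → C
  i= 2: R-Y = 19 → T
  i= 3: V-E = 17 → R
  i= 4: D-D =  0 → A
  i= 5: W-T =  3 → D
  i= 6: U-K = 10 → K
  i= 7: P-E = 11 → L
  i= 8: H-I = 25 → Z
  i= 9: J-H =  2 → C
  i=10: Z-G = 19 → T
  i=11: I-R = 17 → R
  i=12: S-S =  0 → A
  i=13: W-T =  3 → D
  i=14: V-L = 10 → K
  i=15: U-J = 11 → L
  i=16: C-D = 25 → Z
  i=17: I-G =  2 → C
  i=18: H-O = 19 → T
  i=19: P-Y = 17 → R
  i=20: D-D =  0 → A
  i=21: S-P =  3 → D
  i=22: Y-O = 10 → K
  i=23: Q-F = 11 → L
  i=24: B-C = 25 → Z
  i=25: E-C =  2 → C
  i=26: O-V = 19 → T
  i=27: F-O = 17 → R
  i=28: Q-Q =  0 → A
  i=29: A-X =  3 → D
  shifts repeat with period 8: ZCTRADKL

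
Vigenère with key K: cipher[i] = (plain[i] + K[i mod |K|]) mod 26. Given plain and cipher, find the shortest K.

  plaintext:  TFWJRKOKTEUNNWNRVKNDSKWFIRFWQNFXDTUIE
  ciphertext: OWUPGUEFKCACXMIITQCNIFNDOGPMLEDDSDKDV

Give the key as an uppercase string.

  i= 0: O-T = 21 → V
  i= 1: W-F = 17 → R
  i= 2: U-W = 24 → Y
  i= 3: P-J =  6 → G
  i= 4: G-R = 15 → P
  i= 5: U-K = 10 → K
  i= 6: E-O = 16 → Q
  i= 7: F-K = 21 → V
  i= 8: K-T = 17 → R
  i= 9: C-E = 24 → Y
  i=10: A-U =  6 → G
  i=11: C-N = 15 → P
  i=12: X-N = 10 → K
  i=13: M-W = 16 → Q
  i=14: I-N = 21 → V
  i=15: I-R = 17 → R
  i=16: T-V = 24 → Y
  i=17: Q-K =  6 → G
  i=18: C-N = 15 → P
  i=19: N-D = 10 → K
  i=20: I-S = 16 → Q
  i=21: F-K = 21 → V
  i=22: N-W = 17 → R
  i=23: D-F = 24 → Y
  i=24: O-I =  6 → G
  i=25: G-R = 15 → P
  i=26: P-F = 10 → K
  i=27: M-W = 16 → Q
  i=28: L-Q = 21 → V
  i=29: E-N = 17 → R
  i=30: D-F = 24 → Y
  i=31: D-X =  6 → G
  i=32: S-D = 15 → P
  i=33: D-T = 10 → K
  i=34: K-U = 16 → Q
  i=35: D-I = 21 → V
  i=36: V-E = 17 → R
  shifts repeat with period 7: VRYGPKQ

VRYGPKQ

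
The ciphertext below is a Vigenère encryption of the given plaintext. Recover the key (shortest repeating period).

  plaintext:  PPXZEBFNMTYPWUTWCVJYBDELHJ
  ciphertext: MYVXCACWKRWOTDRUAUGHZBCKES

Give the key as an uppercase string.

  i= 0: M-P = 23 → X
  i= 1: Y-P =  9 → J
  i= 2: V-X = 24 → Y
  i= 3: X-Z = 24 → Y
  i= 4: C-E = 24 → Y
  i= 5: A-B = 25 → Z
  i= 6: C-F = 23 → X
  i= 7: W-N =  9 → J
  i= 8: K-M = 24 → Y
  i= 9: R-T = 24 → Y
  i=10: W-Y = 24 → Y
  i=11: O-P = 25 → Z
  i=12: T-W = 23 → X
  i=13: D-U =  9 → J
  i=14: R-T = 24 → Y
  i=15: U-W = 24 → Y
  i=16: A-C = 24 → Y
  i=17: U-V = 25 → Z
  i=18: G-J = 23 → X
  i=19: H-Y =  9 → J
  i=20: Z-B = 24 → Y
  i=21: B-D = 24 → Y
  i=22: C-E = 24 → Y
  i=23: K-L = 25 → Z
  i=24: E-H = 23 → X
  i=25: S-J =  9 → J
  shifts repeat with period 6: XJYYYZ

XJYYYZ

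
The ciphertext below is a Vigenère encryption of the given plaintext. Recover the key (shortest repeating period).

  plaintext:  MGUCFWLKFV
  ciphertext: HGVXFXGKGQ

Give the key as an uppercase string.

VAB

  i= 0: H-M = 21 → V
  i= 1: G-G =  0 → A
  i= 2: V-U =  1 → B
  i= 3: X-C = 21 → V
  i= 4: F-F =  0 → A
  i= 5: X-W =  1 → B
  i= 6: G-L = 21 → V
  i= 7: K-K =  0 → A
  i= 8: G-F =  1 → B
  i= 9: Q-V = 21 → V
  shifts repeat with period 3: VAB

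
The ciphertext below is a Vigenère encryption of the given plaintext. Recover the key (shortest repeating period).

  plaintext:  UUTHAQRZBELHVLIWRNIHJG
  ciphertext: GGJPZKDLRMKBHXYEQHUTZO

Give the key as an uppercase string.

MMQIZU

  i= 0: G-U = 12 → M
  i= 1: G-U = 12 → M
  i= 2: J-T = 16 → Q
  i= 3: P-H =  8 → I
  i= 4: Z-A = 25 → Z
  i= 5: K-Q = 20 → U
  i= 6: D-R = 12 → M
  i= 7: L-Z = 12 → M
  i= 8: R-B = 16 → Q
  i= 9: M-E =  8 → I
  i=10: K-L = 25 → Z
  i=11: B-H = 20 → U
  i=12: H-V = 12 → M
  i=13: X-L = 12 → M
  i=14: Y-I = 16 → Q
  i=15: E-W =  8 → I
  i=16: Q-R = 25 → Z
  i=17: H-N = 20 → U
  i=18: U-I = 12 → M
  i=19: T-H = 12 → M
  i=20: Z-J = 16 → Q
  i=21: O-G =  8 → I
  shifts repeat with period 6: MMQIZU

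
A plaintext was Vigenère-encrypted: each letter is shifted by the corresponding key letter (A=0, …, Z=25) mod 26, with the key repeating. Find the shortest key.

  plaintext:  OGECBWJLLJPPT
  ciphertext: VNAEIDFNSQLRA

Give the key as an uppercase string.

  i= 0: V-O =  7 → H
  i= 1: N-G =  7 → H
  i= 2: A-E = 22 → W
  i= 3: E-C =  2 → C
  i= 4: I-B =  7 → H
  i= 5: D-W =  7 → H
  i= 6: F-J = 22 → W
  i= 7: N-L =  2 → C
  i= 8: S-L =  7 → H
  i= 9: Q-J =  7 → H
  i=10: L-P = 22 → W
  i=11: R-P =  2 → C
  i=12: A-T =  7 → H
  shifts repeat with period 4: HHWC

HHWC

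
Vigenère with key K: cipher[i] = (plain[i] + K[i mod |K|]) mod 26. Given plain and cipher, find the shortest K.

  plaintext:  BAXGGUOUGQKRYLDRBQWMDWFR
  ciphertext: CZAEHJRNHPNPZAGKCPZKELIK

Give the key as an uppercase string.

BZDYBPDT

  i= 0: C-B =  1 → B
  i= 1: Z-A = 25 → Z
  i= 2: A-X =  3 → D
  i= 3: E-G = 24 → Y
  i= 4: H-G =  1 → B
  i= 5: J-U = 15 → P
  i= 6: R-O =  3 → D
  i= 7: N-U = 19 → T
  i= 8: H-G =  1 → B
  i= 9: P-Q = 25 → Z
  i=10: N-K =  3 → D
  i=11: P-R = 24 → Y
  i=12: Z-Y =  1 → B
  i=13: A-L = 15 → P
  i=14: G-D =  3 → D
  i=15: K-R = 19 → T
  i=16: C-B =  1 → B
  i=17: P-Q = 25 → Z
  i=18: Z-W =  3 → D
  i=19: K-M = 24 → Y
  i=20: E-D =  1 → B
  i=21: L-W = 15 → P
  i=22: I-F =  3 → D
  i=23: K-R = 19 → T
  shifts repeat with period 8: BZDYBPDT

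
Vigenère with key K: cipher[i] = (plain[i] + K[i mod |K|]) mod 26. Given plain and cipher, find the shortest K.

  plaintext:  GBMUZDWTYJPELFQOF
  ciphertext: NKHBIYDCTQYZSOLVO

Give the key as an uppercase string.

HJV

  i= 0: N-G =  7 → H
  i= 1: K-B =  9 → J
  i= 2: H-M = 21 → V
  i= 3: B-U =  7 → H
  i= 4: I-Z =  9 → J
  i= 5: Y-D = 21 → V
  i= 6: D-W =  7 → H
  i= 7: C-T =  9 → J
  i= 8: T-Y = 21 → V
  i= 9: Q-J =  7 → H
  i=10: Y-P =  9 → J
  i=11: Z-E = 21 → V
  i=12: S-L =  7 → H
  i=13: O-F =  9 → J
  i=14: L-Q = 21 → V
  i=15: V-O =  7 → H
  i=16: O-F =  9 → J
  shifts repeat with period 3: HJV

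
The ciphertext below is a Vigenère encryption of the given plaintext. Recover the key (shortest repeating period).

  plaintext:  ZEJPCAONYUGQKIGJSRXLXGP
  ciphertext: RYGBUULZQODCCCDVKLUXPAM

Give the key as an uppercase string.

  i= 0: R-Z = 18 → S
  i= 1: Y-E = 20 → U
  i= 2: G-J = 23 → X
  i= 3: B-P = 12 → M
  i= 4: U-C = 18 → S
  i= 5: U-A = 20 → U
  i= 6: L-O = 23 → X
  i= 7: Z-N = 12 → M
  i= 8: Q-Y = 18 → S
  i= 9: O-U = 20 → U
  i=10: D-G = 23 → X
  i=11: C-Q = 12 → M
  i=12: C-K = 18 → S
  i=13: C-I = 20 → U
  i=14: D-G = 23 → X
  i=15: V-J = 12 → M
  i=16: K-S = 18 → S
  i=17: L-R = 20 → U
  i=18: U-X = 23 → X
  i=19: X-L = 12 → M
  i=20: P-X = 18 → S
  i=21: A-G = 20 → U
  i=22: M-P = 23 → X
  shifts repeat with period 4: SUXM

SUXM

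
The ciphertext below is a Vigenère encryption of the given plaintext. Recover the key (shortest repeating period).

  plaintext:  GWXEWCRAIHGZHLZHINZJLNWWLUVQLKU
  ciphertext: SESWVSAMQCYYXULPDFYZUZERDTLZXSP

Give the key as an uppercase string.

MIVSZQJ

  i= 0: S-G = 12 → M
  i= 1: E-W =  8 → I
  i= 2: S-X = 21 → V
  i= 3: W-E = 18 → S
  i= 4: V-W = 25 → Z
  i= 5: S-C = 16 → Q
  i= 6: A-R =  9 → J
  i= 7: M-A = 12 → M
  i= 8: Q-I =  8 → I
  i= 9: C-H = 21 → V
  i=10: Y-G = 18 → S
  i=11: Y-Z = 25 → Z
  i=12: X-H = 16 → Q
  i=13: U-L =  9 → J
  i=14: L-Z = 12 → M
  i=15: P-H =  8 → I
  i=16: D-I = 21 → V
  i=17: F-N = 18 → S
  i=18: Y-Z = 25 → Z
  i=19: Z-J = 16 → Q
  i=20: U-L =  9 → J
  i=21: Z-N = 12 → M
  i=22: E-W =  8 → I
  i=23: R-W = 21 → V
  i=24: D-L = 18 → S
  i=25: T-U = 25 → Z
  i=26: L-V = 16 → Q
  i=27: Z-Q =  9 → J
  i=28: X-L = 12 → M
  i=29: S-K =  8 → I
  i=30: P-U = 21 → V
  shifts repeat with period 7: MIVSZQJ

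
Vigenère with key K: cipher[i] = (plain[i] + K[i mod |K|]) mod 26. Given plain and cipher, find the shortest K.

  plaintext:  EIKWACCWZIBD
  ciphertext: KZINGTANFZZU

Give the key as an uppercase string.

  i= 0: K-E =  6 → G
  i= 1: Z-I = 17 → R
  i= 2: I-K = 24 → Y
  i= 3: N-W = 17 → R
  i= 4: G-A =  6 → G
  i= 5: T-C = 17 → R
  i= 6: A-C = 24 → Y
  i= 7: N-W = 17 → R
  i= 8: F-Z =  6 → G
  i= 9: Z-I = 17 → R
  i=10: Z-B = 24 → Y
  i=11: U-D = 17 → R
  shifts repeat with period 4: GRYR

GRYR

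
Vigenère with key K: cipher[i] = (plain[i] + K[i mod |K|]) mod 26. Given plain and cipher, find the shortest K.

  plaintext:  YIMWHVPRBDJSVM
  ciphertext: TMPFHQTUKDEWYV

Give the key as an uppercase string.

  i= 0: T-Y = 21 → V
  i= 1: M-I =  4 → E
  i= 2: P-M =  3 → D
  i= 3: F-W =  9 → J
  i= 4: H-H =  0 → A
  i= 5: Q-V = 21 → V
  i= 6: T-P =  4 → E
  i= 7: U-R =  3 → D
  i= 8: K-B =  9 → J
  i= 9: D-D =  0 → A
  i=10: E-J = 21 → V
  i=11: W-S =  4 → E
  i=12: Y-V =  3 → D
  i=13: V-M =  9 → J
  shifts repeat with period 5: VEDJA

VEDJA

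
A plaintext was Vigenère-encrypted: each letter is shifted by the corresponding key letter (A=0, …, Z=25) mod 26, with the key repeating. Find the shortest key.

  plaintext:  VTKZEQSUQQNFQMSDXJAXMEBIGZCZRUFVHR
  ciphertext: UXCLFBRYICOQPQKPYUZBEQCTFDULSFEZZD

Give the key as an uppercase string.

ZESMBL

  i= 0: U-V = 25 → Z
  i= 1: X-T =  4 → E
  i= 2: C-K = 18 → S
  i= 3: L-Z = 12 → M
  i= 4: F-E =  1 → B
  i= 5: B-Q = 11 → L
  i= 6: R-S = 25 → Z
  i= 7: Y-U =  4 → E
  i= 8: I-Q = 18 → S
  i= 9: C-Q = 12 → M
  i=10: O-N =  1 → B
  i=11: Q-F = 11 → L
  i=12: P-Q = 25 → Z
  i=13: Q-M =  4 → E
  i=14: K-S = 18 → S
  i=15: P-D = 12 → M
  i=16: Y-X =  1 → B
  i=17: U-J = 11 → L
  i=18: Z-A = 25 → Z
  i=19: B-X =  4 → E
  i=20: E-M = 18 → S
  i=21: Q-E = 12 → M
  i=22: C-B =  1 → B
  i=23: T-I = 11 → L
  i=24: F-G = 25 → Z
  i=25: D-Z =  4 → E
  i=26: U-C = 18 → S
  i=27: L-Z = 12 → M
  i=28: S-R =  1 → B
  i=29: F-U = 11 → L
  i=30: E-F = 25 → Z
  i=31: Z-V =  4 → E
  i=32: Z-H = 18 → S
  i=33: D-R = 12 → M
  shifts repeat with period 6: ZESMBL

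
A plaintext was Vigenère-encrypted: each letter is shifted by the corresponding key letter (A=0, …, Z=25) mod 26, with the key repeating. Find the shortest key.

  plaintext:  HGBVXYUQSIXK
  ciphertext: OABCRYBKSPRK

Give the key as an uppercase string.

HUA

  i= 0: O-H =  7 → H
  i= 1: A-G = 20 → U
  i= 2: B-B =  0 → A
  i= 3: C-V =  7 → H
  i= 4: R-X = 20 → U
  i= 5: Y-Y =  0 → A
  i= 6: B-U =  7 → H
  i= 7: K-Q = 20 → U
  i= 8: S-S =  0 → A
  i= 9: P-I =  7 → H
  i=10: R-X = 20 → U
  i=11: K-K =  0 → A
  shifts repeat with period 3: HUA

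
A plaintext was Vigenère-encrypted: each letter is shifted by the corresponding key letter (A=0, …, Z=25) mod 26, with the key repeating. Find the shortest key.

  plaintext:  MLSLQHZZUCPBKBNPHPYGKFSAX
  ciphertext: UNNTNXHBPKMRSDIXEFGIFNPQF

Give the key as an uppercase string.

  i= 0: U-M =  8 → I
  i= 1: N-L =  2 → C
  i= 2: N-S = 21 → V
  i= 3: T-L =  8 → I
  i= 4: N-Q = 23 → X
  i= 5: X-H = 16 → Q
  i= 6: H-Z =  8 → I
  i= 7: B-Z =  2 → C
  i= 8: P-U = 21 → V
  i= 9: K-C =  8 → I
  i=10: M-P = 23 → X
  i=11: R-B = 16 → Q
  i=12: S-K =  8 → I
  i=13: D-B =  2 → C
  i=14: I-N = 21 → V
  i=15: X-P =  8 → I
  i=16: E-H = 23 → X
  i=17: F-P = 16 → Q
  i=18: G-Y =  8 → I
  i=19: I-G =  2 → C
  i=20: F-K = 21 → V
  i=21: N-F =  8 → I
  i=22: P-S = 23 → X
  i=23: Q-A = 16 → Q
  i=24: F-X =  8 → I
  shifts repeat with period 6: ICVIXQ

ICVIXQ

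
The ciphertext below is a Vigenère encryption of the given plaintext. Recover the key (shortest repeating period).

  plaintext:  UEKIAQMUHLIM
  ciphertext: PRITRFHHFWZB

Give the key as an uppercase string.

VNYLRP

  i= 0: P-U = 21 → V
  i= 1: R-E = 13 → N
  i= 2: I-K = 24 → Y
  i= 3: T-I = 11 → L
  i= 4: R-A = 17 → R
  i= 5: F-Q = 15 → P
  i= 6: H-M = 21 → V
  i= 7: H-U = 13 → N
  i= 8: F-H = 24 → Y
  i= 9: W-L = 11 → L
  i=10: Z-I = 17 → R
  i=11: B-M = 15 → P
  shifts repeat with period 6: VNYLRP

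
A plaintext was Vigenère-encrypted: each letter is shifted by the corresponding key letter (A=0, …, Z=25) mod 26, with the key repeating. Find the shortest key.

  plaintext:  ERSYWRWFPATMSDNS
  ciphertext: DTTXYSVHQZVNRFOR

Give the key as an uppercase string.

  i= 0: D-E = 25 → Z
  i= 1: T-R =  2 → C
  i= 2: T-S =  1 → B
  i= 3: X-Y = 25 → Z
  i= 4: Y-W =  2 → C
  i= 5: S-R =  1 → B
  i= 6: V-W = 25 → Z
  i= 7: H-F =  2 → C
  i= 8: Q-P =  1 → B
  i= 9: Z-A = 25 → Z
  i=10: V-T =  2 → C
  i=11: N-M =  1 → B
  i=12: R-S = 25 → Z
  i=13: F-D =  2 → C
  i=14: O-N =  1 → B
  i=15: R-S = 25 → Z
  shifts repeat with period 3: ZCB

ZCB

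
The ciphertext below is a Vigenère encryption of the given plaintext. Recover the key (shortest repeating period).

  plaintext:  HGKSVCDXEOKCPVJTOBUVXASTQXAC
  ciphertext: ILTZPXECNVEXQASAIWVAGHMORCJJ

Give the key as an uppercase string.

BFJHUV

  i= 0: I-H =  1 → B
  i= 1: L-G =  5 → F
  i= 2: T-K =  9 → J
  i= 3: Z-S =  7 → H
  i= 4: P-V = 20 → U
  i= 5: X-C = 21 → V
  i= 6: E-D =  1 → B
  i= 7: C-X =  5 → F
  i= 8: N-E =  9 → J
  i= 9: V-O =  7 → H
  i=10: E-K = 20 → U
  i=11: X-C = 21 → V
  i=12: Q-P =  1 → B
  i=13: A-V =  5 → F
  i=14: S-J =  9 → J
  i=15: A-T =  7 → H
  i=16: I-O = 20 → U
  i=17: W-B = 21 → V
  i=18: V-U =  1 → B
  i=19: A-V =  5 → F
  i=20: G-X =  9 → J
  i=21: H-A =  7 → H
  i=22: M-S = 20 → U
  i=23: O-T = 21 → V
  i=24: R-Q =  1 → B
  i=25: C-X =  5 → F
  i=26: J-A =  9 → J
  i=27: J-C =  7 → H
  shifts repeat with period 6: BFJHUV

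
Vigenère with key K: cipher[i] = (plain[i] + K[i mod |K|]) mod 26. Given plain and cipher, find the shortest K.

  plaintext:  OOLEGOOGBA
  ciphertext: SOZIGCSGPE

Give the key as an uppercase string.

  i= 0: S-O =  4 → E
  i= 1: O-O =  0 → A
  i= 2: Z-L = 14 → O
  i= 3: I-E =  4 → E
  i= 4: G-G =  0 → A
  i= 5: C-O = 14 → O
  i= 6: S-O =  4 → E
  i= 7: G-G =  0 → A
  i= 8: P-B = 14 → O
  i= 9: E-A =  4 → E
  shifts repeat with period 3: EAO

EAO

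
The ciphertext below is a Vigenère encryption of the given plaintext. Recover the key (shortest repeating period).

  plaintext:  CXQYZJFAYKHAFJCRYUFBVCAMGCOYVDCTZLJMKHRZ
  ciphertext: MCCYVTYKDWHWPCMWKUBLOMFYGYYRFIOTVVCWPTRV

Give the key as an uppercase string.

KFMAWKT

  i= 0: M-C = 10 → K
  i= 1: C-X =  5 → F
  i= 2: C-Q = 12 → M
  i= 3: Y-Y =  0 → A
  i= 4: V-Z = 22 → W
  i= 5: T-J = 10 → K
  i= 6: Y-F = 19 → T
  i= 7: K-A = 10 → K
  i= 8: D-Y =  5 → F
  i= 9: W-K = 12 → M
  i=10: H-H =  0 → A
  i=11: W-A = 22 → W
  i=12: P-F = 10 → K
  i=13: C-J = 19 → T
  i=14: M-C = 10 → K
  i=15: W-R =  5 → F
  i=16: K-Y = 12 → M
  i=17: U-U =  0 → A
  i=18: B-F = 22 → W
  i=19: L-B = 10 → K
  i=20: O-V = 19 → T
  i=21: M-C = 10 → K
  i=22: F-A =  5 → F
  i=23: Y-M = 12 → M
  i=24: G-G =  0 → A
  i=25: Y-C = 22 → W
  i=26: Y-O = 10 → K
  i=27: R-Y = 19 → T
  i=28: F-V = 10 → K
  i=29: I-D =  5 → F
  i=30: O-C = 12 → M
  i=31: T-T =  0 → A
  i=32: V-Z = 22 → W
  i=33: V-L = 10 → K
  i=34: C-J = 19 → T
  i=35: W-M = 10 → K
  i=36: P-K =  5 → F
  i=37: T-H = 12 → M
  i=38: R-R =  0 → A
  i=39: V-Z = 22 → W
  shifts repeat with period 7: KFMAWKT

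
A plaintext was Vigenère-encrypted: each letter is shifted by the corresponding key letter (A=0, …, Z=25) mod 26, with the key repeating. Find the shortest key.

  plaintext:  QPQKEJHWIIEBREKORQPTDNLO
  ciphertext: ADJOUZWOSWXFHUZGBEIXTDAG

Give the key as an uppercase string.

KOTEQQPS

  i= 0: A-Q = 10 → K
  i= 1: D-P = 14 → O
  i= 2: J-Q = 19 → T
  i= 3: O-K =  4 → E
  i= 4: U-E = 16 → Q
  i= 5: Z-J = 16 → Q
  i= 6: W-H = 15 → P
  i= 7: O-W = 18 → S
  i= 8: S-I = 10 → K
  i= 9: W-I = 14 → O
  i=10: X-E = 19 → T
  i=11: F-B =  4 → E
  i=12: H-R = 16 → Q
  i=13: U-E = 16 → Q
  i=14: Z-K = 15 → P
  i=15: G-O = 18 → S
  i=16: B-R = 10 → K
  i=17: E-Q = 14 → O
  i=18: I-P = 19 → T
  i=19: X-T =  4 → E
  i=20: T-D = 16 → Q
  i=21: D-N = 16 → Q
  i=22: A-L = 15 → P
  i=23: G-O = 18 → S
  shifts repeat with period 8: KOTEQQPS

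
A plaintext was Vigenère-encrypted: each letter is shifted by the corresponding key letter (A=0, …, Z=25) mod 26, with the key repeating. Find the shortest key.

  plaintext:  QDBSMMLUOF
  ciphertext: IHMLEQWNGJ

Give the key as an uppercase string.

  i= 0: I-Q = 18 → S
  i= 1: H-D =  4 → E
  i= 2: M-B = 11 → L
  i= 3: L-S = 19 → T
  i= 4: E-M = 18 → S
  i= 5: Q-M =  4 → E
  i= 6: W-L = 11 → L
  i= 7: N-U = 19 → T
  i= 8: G-O = 18 → S
  i= 9: J-F =  4 → E
  shifts repeat with period 4: SELT

SELT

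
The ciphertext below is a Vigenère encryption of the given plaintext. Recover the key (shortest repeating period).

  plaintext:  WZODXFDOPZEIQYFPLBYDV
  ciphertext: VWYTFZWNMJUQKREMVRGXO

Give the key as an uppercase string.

ZXKQIUT

  i= 0: V-W = 25 → Z
  i= 1: W-Z = 23 → X
  i= 2: Y-O = 10 → K
  i= 3: T-D = 16 → Q
  i= 4: F-X =  8 → I
  i= 5: Z-F = 20 → U
  i= 6: W-D = 19 → T
  i= 7: N-O = 25 → Z
  i= 8: M-P = 23 → X
  i= 9: J-Z = 10 → K
  i=10: U-E = 16 → Q
  i=11: Q-I =  8 → I
  i=12: K-Q = 20 → U
  i=13: R-Y = 19 → T
  i=14: E-F = 25 → Z
  i=15: M-P = 23 → X
  i=16: V-L = 10 → K
  i=17: R-B = 16 → Q
  i=18: G-Y =  8 → I
  i=19: X-D = 20 → U
  i=20: O-V = 19 → T
  shifts repeat with period 7: ZXKQIUT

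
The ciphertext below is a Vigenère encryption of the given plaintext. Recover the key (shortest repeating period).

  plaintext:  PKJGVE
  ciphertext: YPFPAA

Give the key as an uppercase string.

JFW

  i= 0: Y-P =  9 → J
  i= 1: P-K =  5 → F
  i= 2: F-J = 22 → W
  i= 3: P-G =  9 → J
  i= 4: A-V =  5 → F
  i= 5: A-E = 22 → W
  shifts repeat with period 3: JFW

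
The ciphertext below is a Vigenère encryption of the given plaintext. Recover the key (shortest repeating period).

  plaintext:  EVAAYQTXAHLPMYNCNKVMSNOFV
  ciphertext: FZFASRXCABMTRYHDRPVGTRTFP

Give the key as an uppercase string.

BEFAU

  i= 0: F-E =  1 → B
  i= 1: Z-V =  4 → E
  i= 2: F-A =  5 → F
  i= 3: A-A =  0 → A
  i= 4: S-Y = 20 → U
  i= 5: R-Q =  1 → B
  i= 6: X-T =  4 → E
  i= 7: C-X =  5 → F
  i= 8: A-A =  0 → A
  i= 9: B-H = 20 → U
  i=10: M-L =  1 → B
  i=11: T-P =  4 → E
  i=12: R-M =  5 → F
  i=13: Y-Y =  0 → A
  i=14: H-N = 20 → U
  i=15: D-C =  1 → B
  i=16: R-N =  4 → E
  i=17: P-K =  5 → F
  i=18: V-V =  0 → A
  i=19: G-M = 20 → U
  i=20: T-S =  1 → B
  i=21: R-N =  4 → E
  i=22: T-O =  5 → F
  i=23: F-F =  0 → A
  i=24: P-V = 20 → U
  shifts repeat with period 5: BEFAU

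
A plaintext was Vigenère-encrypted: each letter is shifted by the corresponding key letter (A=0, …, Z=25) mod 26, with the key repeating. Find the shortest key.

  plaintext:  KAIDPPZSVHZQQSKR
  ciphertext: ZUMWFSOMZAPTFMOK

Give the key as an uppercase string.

  i= 0: Z-K = 15 → P
  i= 1: U-A = 20 → U
  i= 2: M-I =  4 → E
  i= 3: W-D = 19 → T
  i= 4: F-P = 16 → Q
  i= 5: S-P =  3 → D
  i= 6: O-Z = 15 → P
  i= 7: M-S = 20 → U
  i= 8: Z-V =  4 → E
  i= 9: A-H = 19 → T
  i=10: P-Z = 16 → Q
  i=11: T-Q =  3 → D
  i=12: F-Q = 15 → P
  i=13: M-S = 20 → U
  i=14: O-K =  4 → E
  i=15: K-R = 19 → T
  shifts repeat with period 6: PUETQD

PUETQD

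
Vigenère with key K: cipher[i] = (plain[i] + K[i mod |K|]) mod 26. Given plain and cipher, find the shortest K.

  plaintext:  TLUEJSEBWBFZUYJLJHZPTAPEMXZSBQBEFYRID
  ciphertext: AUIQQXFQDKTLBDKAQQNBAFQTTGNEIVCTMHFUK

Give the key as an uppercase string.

  i= 0: A-T =  7 → H
  i= 1: U-L =  9 → J
  i= 2: I-U = 14 → O
  i= 3: Q-E = 12 → M
  i= 4: Q-J =  7 → H
  i= 5: X-S =  5 → F
  i= 6: F-E =  1 → B
  i= 7: Q-B = 15 → P
  i= 8: D-W =  7 → H
  i= 9: K-B =  9 → J
  i=10: T-F = 14 → O
  i=11: L-Z = 12 → M
  i=12: B-U =  7 → H
  i=13: D-Y =  5 → F
  i=14: K-J =  1 → B
  i=15: A-L = 15 → P
  i=16: Q-J =  7 → H
  i=17: Q-H =  9 → J
  i=18: N-Z = 14 → O
  i=19: B-P = 12 → M
  i=20: A-T =  7 → H
  i=21: F-A =  5 → F
  i=22: Q-P =  1 → B
  i=23: T-E = 15 → P
  i=24: T-M =  7 → H
  i=25: G-X =  9 → J
  i=26: N-Z = 14 → O
  i=27: E-S = 12 → M
  i=28: I-B =  7 → H
  i=29: V-Q =  5 → F
  i=30: C-B =  1 → B
  i=31: T-E = 15 → P
  i=32: M-F =  7 → H
  i=33: H-Y =  9 → J
  i=34: F-R = 14 → O
  i=35: U-I = 12 → M
  i=36: K-D =  7 → H
  shifts repeat with period 8: HJOMHFBP

HJOMHFBP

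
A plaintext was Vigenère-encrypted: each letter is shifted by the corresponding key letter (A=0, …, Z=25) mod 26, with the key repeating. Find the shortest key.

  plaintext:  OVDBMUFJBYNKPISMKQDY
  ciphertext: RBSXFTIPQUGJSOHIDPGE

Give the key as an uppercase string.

  i= 0: R-O =  3 → D
  i= 1: B-V =  6 → G
  i= 2: S-D = 15 → P
  i= 3: X-B = 22 → W
  i= 4: F-M = 19 → T
  i= 5: T-U = 25 → Z
  i= 6: I-F =  3 → D
  i= 7: P-J =  6 → G
  i= 8: Q-B = 15 → P
  i= 9: U-Y = 22 → W
  i=10: G-N = 19 → T
  i=11: J-K = 25 → Z
  i=12: S-P =  3 → D
  i=13: O-I =  6 → G
  i=14: H-S = 15 → P
  i=15: I-M = 22 → W
  i=16: D-K = 19 → T
  i=17: P-Q = 25 → Z
  i=18: G-D =  3 → D
  i=19: E-Y =  6 → G
  shifts repeat with period 6: DGPWTZ

DGPWTZ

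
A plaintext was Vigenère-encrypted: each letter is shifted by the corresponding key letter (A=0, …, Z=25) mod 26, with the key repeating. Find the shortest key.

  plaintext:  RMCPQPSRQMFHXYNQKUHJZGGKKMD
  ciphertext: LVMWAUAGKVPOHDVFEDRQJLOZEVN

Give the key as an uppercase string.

UJKHKFIP

  i= 0: L-R = 20 → U
  i= 1: V-M =  9 → J
  i= 2: M-C = 10 → K
  i= 3: W-P =  7 → H
  i= 4: A-Q = 10 → K
  i= 5: U-P =  5 → F
  i= 6: A-S =  8 → I
  i= 7: G-R = 15 → P
  i= 8: K-Q = 20 → U
  i= 9: V-M =  9 → J
  i=10: P-F = 10 → K
  i=11: O-H =  7 → H
  i=12: H-X = 10 → K
  i=13: D-Y =  5 → F
  i=14: V-N =  8 → I
  i=15: F-Q = 15 → P
  i=16: E-K = 20 → U
  i=17: D-U =  9 → J
  i=18: R-H = 10 → K
  i=19: Q-J =  7 → H
  i=20: J-Z = 10 → K
  i=21: L-G =  5 → F
  i=22: O-G =  8 → I
  i=23: Z-K = 15 → P
  i=24: E-K = 20 → U
  i=25: V-M =  9 → J
  i=26: N-D = 10 → K
  shifts repeat with period 8: UJKHKFIP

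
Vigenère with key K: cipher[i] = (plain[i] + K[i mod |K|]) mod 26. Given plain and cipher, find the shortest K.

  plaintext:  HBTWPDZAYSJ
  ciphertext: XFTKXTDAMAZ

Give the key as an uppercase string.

  i= 0: X-H = 16 → Q
  i= 1: F-B =  4 → E
  i= 2: T-T =  0 → A
  i= 3: K-W = 14 → O
  i= 4: X-P =  8 → I
  i= 5: T-D = 16 → Q
  i= 6: D-Z =  4 → E
  i= 7: A-A =  0 → A
  i= 8: M-Y = 14 → O
  i= 9: A-S =  8 → I
  i=10: Z-J = 16 → Q
  shifts repeat with period 5: QEAOI

QEAOI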